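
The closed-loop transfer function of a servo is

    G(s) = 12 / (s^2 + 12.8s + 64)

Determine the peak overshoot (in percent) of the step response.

%OS ≈ 1.52%

Comparing s^2 + 12.8s + 64 to s^2 + 2ζωₙs + ωₙ²: ωₙ = 8 rad/s and ζ = 12.8/(2·8) = 0.8.
%OS = 100·exp(−πζ/√(1−ζ²)) = 100·exp(−π·0.8/√(1−0.8²)) ≈ 1.52%.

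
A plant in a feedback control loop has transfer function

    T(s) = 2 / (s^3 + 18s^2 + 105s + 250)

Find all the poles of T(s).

The poles are the roots of the denominator s^3 + 18s^2 + 105s + 250 = 0.
Trying s = -10: the polynomial evaluates to 0, so (s + 10) is a factor.
Dividing out leaves s^2 + 8s + 25 = 0.
The quadratic formula then gives s = -4 ± 3j.

s = -4 + 3j, -4 - 3j, -10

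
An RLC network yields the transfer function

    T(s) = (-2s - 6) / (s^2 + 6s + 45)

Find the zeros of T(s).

s = -3

Set the numerator to zero: -2s - 6 = 0, i.e. -2·(s + 3) = 0.
So s = -3.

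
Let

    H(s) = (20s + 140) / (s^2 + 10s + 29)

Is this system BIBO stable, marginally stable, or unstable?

The denominator s^2 + 10s + 29 factors as (s^2 + 10s + 29), giving poles at s = -5 ± 2j.
Since all poles lie strictly in the left half-plane, the system is stable.

stable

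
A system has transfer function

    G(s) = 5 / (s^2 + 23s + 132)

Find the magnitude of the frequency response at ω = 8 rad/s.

Substitute s = j8: numerator = 5, denominator = 68 + j184.
|G(j8)| = |5| / |68 + j184| = 5 / 196.16 ≈ 0.02549.

|G(j8)| ≈ 0.02549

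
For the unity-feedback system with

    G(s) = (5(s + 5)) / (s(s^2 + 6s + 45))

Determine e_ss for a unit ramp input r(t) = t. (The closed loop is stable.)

G(s) has one pole at the origin.
This is a Type 1 system. Kv = lim_{s→0} s·G(s) = 25/45 = 5/9.
e_ss = 1/Kv = 1/(5/9) = 9/5 ≈ 1.800.

e_ss = 1.800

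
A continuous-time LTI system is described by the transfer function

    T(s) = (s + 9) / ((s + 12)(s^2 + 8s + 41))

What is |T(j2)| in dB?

Substitute s = j2: numerator = 9 + j2, denominator = 412 + j266.
|T(j2)| = |9 + j2| / |412 + j266| = 9.2195 / 490.41 ≈ 0.01880.
In decibels: 20·log₁₀(0.01880) ≈ -34.5 dB.

|T(j2)|_dB ≈ -34.5 dB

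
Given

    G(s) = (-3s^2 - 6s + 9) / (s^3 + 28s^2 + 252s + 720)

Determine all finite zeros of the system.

s = 1, -3

Set the numerator to zero: -3s^2 - 6s + 9 = 0, i.e. -3·(s^2 + 2s - 3) = 0.
Factoring: (s - 1)(s + 3) = 0.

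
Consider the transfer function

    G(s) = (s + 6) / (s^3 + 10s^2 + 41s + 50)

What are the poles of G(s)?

s = -4 ± 3j, -2

The poles are the roots of the denominator s^3 + 10s^2 + 41s + 50 = 0.
Trying s = -2: the polynomial evaluates to 0, so (s + 2) is a factor.
Dividing out leaves s^2 + 8s + 25 = 0.
The quadratic formula then gives s = -4 ± 3j.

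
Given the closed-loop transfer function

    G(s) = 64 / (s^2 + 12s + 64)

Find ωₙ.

ωₙ = 8 rad/s

Compare the denominator to the standard form s^2 + 2ζωₙs + ωₙ².
ωₙ² = 64, so ωₙ = 8 rad/s.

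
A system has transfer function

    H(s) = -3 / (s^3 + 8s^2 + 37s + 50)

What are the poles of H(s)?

The poles are the roots of the denominator s^3 + 8s^2 + 37s + 50 = 0.
Trying s = -2: the polynomial evaluates to 0, so (s + 2) is a factor.
Dividing out leaves s^2 + 6s + 25 = 0.
The quadratic formula then gives s = -3 ± 4j.

s = -3 + 4j, -3 - 4j, -2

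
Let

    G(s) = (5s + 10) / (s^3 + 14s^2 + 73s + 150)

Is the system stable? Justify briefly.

stable

The denominator s^3 + 14s^2 + 73s + 150 factors as (s^2 + 8s + 25)(s + 6), giving poles at s = -4 + 3j, -4 - 3j, -6.
Since all poles lie strictly in the left half-plane, the system is stable.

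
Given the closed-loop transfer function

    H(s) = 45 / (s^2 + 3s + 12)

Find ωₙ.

Compare the denominator to the standard form s^2 + 2ζωₙs + ωₙ².
ωₙ² = 12, so ωₙ = √12 ≈ 3.464 rad/s.

ωₙ ≈ 3.464 rad/s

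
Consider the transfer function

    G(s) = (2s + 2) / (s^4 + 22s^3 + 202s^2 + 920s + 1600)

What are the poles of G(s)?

The poles are the roots of the denominator s^4 + 22s^3 + 202s^2 + 920s + 1600 = 0.
Trying s = -4: the polynomial evaluates to 0, so (s + 4) is a factor.
Dividing out leaves s^3 + 18s^2 + 130s + 400 = 0.
This factors further as (s^2 + 10s + 50)(s + 8) = 0.

s = -5 ± 5j, -4, -8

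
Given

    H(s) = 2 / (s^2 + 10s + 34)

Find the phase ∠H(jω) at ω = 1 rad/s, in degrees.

∠H(j1) ≈ -16.86°

At s = j1: numerator = 2, denominator = 33 + j10.
∠H = ∠num − ∠den = 0° − (16.858°) = -16.86°.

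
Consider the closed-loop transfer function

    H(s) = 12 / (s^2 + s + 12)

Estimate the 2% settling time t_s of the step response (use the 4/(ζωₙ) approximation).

t_s ≈ 8 s

Comparing s^2 + s + 12 to s^2 + 2ζωₙs + ωₙ²: ωₙ = √12 ≈ 3.464 rad/s and ζ = 1/(2·√12) ≈ 0.1443.
ζωₙ = 1/2 = 0.5, so t_s ≈ 4/(ζωₙ) = 4/0.5 = 8 s.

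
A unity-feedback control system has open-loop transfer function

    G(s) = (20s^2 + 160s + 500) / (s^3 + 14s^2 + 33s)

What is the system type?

Type 1

Factor s from the denominator: s^3 + 14s^2 + 33s = s·(s^2 + 14s + 33).
There is 1 pole at the origin, so the system is Type 1.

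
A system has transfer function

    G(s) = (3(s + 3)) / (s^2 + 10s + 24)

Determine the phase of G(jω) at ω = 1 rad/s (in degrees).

At s = j1: numerator = 9 + j3, denominator = 23 + j10.
∠G = ∠num − ∠den = 18.435° − (23.499°) = -5.064°.

∠G(j1) ≈ -5.064°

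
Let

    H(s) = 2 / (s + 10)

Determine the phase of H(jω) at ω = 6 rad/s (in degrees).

∠H(j6) ≈ -30.96°

At s = j6: numerator = 2, denominator = 10 + j6.
∠H = ∠num − ∠den = 0° − (30.964°) = -30.96°.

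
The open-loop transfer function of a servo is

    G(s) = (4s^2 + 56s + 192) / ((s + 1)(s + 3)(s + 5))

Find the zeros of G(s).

s = -8, -6

Set the numerator to zero: 4s^2 + 56s + 192 = 0, i.e. 4·(s^2 + 14s + 48) = 0.
Factoring: (s + 8)(s + 6) = 0.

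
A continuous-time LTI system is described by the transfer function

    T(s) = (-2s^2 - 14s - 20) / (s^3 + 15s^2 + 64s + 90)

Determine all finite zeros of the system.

s = -5, -2

Set the numerator to zero: -2s^2 - 14s - 20 = 0, i.e. -2·(s^2 + 7s + 10) = 0.
Factoring: (s + 5)(s + 2) = 0.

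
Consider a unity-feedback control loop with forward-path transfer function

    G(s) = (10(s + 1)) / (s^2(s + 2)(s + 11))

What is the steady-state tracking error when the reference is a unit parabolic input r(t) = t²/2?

e_ss = 2.200

G(s) has 2 poles at the origin.
This is a Type 2 system. Ka = lim_{s→0} s^2·G(s) = 10/22 = 5/11.
e_ss = 1/Ka = 1/(5/11) = 11/5 ≈ 2.200.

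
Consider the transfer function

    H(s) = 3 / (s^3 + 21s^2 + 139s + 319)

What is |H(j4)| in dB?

|H(j4)|_dB ≈ -44.3 dB

Substitute s = j4: numerator = 3, denominator = -17 + j492.
|H(j4)| = |3| / |-17 + j492| = 3 / 492.29 ≈ 0.006094.
In decibels: 20·log₁₀(0.006094) ≈ -44.3 dB.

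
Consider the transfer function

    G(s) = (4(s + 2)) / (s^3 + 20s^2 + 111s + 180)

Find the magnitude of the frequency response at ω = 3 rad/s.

|G(j3)| ≈ 0.04713

Substitute s = j3: numerator = 8 + j12, denominator = j306.
|G(j3)| = |8 + j12| / |j306| = 14.422 / 306 ≈ 0.04713.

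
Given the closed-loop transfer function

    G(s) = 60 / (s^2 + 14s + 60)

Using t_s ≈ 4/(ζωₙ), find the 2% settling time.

t_s ≈ 0.5714 s

Comparing s^2 + 14s + 60 to s^2 + 2ζωₙs + ωₙ²: ωₙ = √60 ≈ 7.746 rad/s and ζ = 14/(2·√60) ≈ 0.9037.
ζωₙ = 14/2 = 7, so t_s ≈ 4/(ζωₙ) = 4/7 ≈ 0.5714 s.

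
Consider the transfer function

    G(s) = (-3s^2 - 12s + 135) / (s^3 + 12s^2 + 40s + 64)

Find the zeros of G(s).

s = 5, -9

Set the numerator to zero: -3s^2 - 12s + 135 = 0, i.e. -3·(s^2 + 4s - 45) = 0.
Factoring: (s - 5)(s + 9) = 0.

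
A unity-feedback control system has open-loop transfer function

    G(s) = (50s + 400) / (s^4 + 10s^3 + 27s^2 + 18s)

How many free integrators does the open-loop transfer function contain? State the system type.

Type 1

Factor s from the denominator: s^4 + 10s^3 + 27s^2 + 18s = s·(s^3 + 10s^2 + 27s + 18).
There is 1 pole at the origin, so the system is Type 1.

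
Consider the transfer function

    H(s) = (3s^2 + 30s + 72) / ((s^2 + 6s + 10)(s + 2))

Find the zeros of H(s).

s = -4, -6

Set the numerator to zero: 3s^2 + 30s + 72 = 0, i.e. 3·(s^2 + 10s + 24) = 0.
Factoring: (s + 4)(s + 6) = 0.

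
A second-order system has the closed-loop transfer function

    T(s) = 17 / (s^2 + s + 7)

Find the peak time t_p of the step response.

t_p ≈ 1.209 s

Comparing s^2 + s + 7 to s^2 + 2ζωₙs + ωₙ²: ωₙ = √7 ≈ 2.646 rad/s and ζ = 1/(2·√7) ≈ 0.1890.
ζωₙ = 1/2 = 0.5, so ω_d = ωₙ√(1−ζ²) = √(ωₙ² − (ζωₙ)²) = √(7 − 0.5²) = √6.75 ≈ 2.598 rad/s.
t_p = π/ω_d = π/2.598 ≈ 1.209 s.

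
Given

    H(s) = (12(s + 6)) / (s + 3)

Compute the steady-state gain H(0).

H(0) = 24

At s = 0 each factor (s + a) contributes a and each (s^2 + bs + c) contributes c.
H(0) = 12·(6) / ((3)) = 72/3 = 24.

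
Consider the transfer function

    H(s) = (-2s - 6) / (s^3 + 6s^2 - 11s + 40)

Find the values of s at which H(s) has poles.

The poles are the roots of the denominator s^3 + 6s^2 - 11s + 40 = 0.
Trying s = -8: the polynomial evaluates to 0, so (s + 8) is a factor.
Dividing out leaves s^2 - 2s + 5 = 0.
The quadratic formula then gives s = 1 ± 2j.

s = 1 + 2j, 1 - 2j, -8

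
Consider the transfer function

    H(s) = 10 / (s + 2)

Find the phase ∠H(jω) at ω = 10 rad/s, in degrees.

∠H(j10) ≈ -78.69°

At s = j10: numerator = 10, denominator = 2 + j10.
∠H = ∠num − ∠den = 0° − (78.690°) = -78.69°.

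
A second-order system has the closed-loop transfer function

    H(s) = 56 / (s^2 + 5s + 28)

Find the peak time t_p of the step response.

t_p ≈ 0.6736 s

Comparing s^2 + 5s + 28 to s^2 + 2ζωₙs + ωₙ²: ωₙ = √28 ≈ 5.292 rad/s and ζ = 5/(2·√28) ≈ 0.4725.
ζωₙ = 5/2 = 2.5, so ω_d = ωₙ√(1−ζ²) = √(ωₙ² − (ζωₙ)²) = √(28 − 2.5²) = √21.75 ≈ 4.664 rad/s.
t_p = π/ω_d = π/4.664 ≈ 0.6736 s.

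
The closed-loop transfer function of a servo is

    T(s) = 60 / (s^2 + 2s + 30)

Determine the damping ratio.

ζ ≈ 0.1826

Compare the denominator to the standard form s^2 + 2ζωₙs + ωₙ².
ωₙ² = 30, so ωₙ = √30 ≈ 5.477 rad/s.
2ζωₙ = 2, so ζ = 2/(2·√30) ≈ 0.1826.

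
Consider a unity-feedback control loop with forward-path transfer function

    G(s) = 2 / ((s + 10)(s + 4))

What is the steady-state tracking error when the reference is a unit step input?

G(s) has no poles at the origin.
This is a Type 0 system. Kp = lim_{s→0} G(s) = 2/40 = 1/20.
e_ss = 1/(1 + Kp) = 1/(1 + 1/20) = 20/21 ≈ 0.9524.

e_ss = 0.9524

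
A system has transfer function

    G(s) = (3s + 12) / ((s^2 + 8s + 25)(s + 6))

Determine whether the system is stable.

The poles can be read from the denominator factors: s = -4 + 3j, -4 - 3j, -6.
Since all poles lie strictly in the left half-plane, the system is stable.

stable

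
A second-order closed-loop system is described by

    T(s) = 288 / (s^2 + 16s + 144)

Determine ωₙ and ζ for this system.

ωₙ = 12 rad/s, ζ ≈ 0.6667

Compare the denominator to the standard form s^2 + 2ζωₙs + ωₙ².
ωₙ² = 144, so ωₙ = 12 rad/s.
2ζωₙ = 16, so ζ = 16/(2·12) ≈ 0.6667.
With ζ = 0.6667 the response is underdamped.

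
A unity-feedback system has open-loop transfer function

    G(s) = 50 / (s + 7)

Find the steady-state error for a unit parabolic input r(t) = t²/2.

G(s) has no poles at the origin.
This is a Type 0 system; Ka = lim_{s→0} s^2·G(s) = 0, so the steady-state error for a parabola input is infinite.

e_ss = ∞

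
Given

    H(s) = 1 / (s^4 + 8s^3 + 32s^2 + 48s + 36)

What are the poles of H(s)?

s = -1 ± j, -3 ± 3j

The poles are the roots of the denominator s^4 + 8s^3 + 32s^2 + 48s + 36 = 0.
No real roots exist; factor into two real quadratics: (s^2 + 2s + 2)(s^2 + 6s + 18) = 0.
Each quadratic gives a conjugate pair via the quadratic formula.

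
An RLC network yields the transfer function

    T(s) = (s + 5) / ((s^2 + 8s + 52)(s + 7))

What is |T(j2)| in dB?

Substitute s = j2: numerator = 5 + j2, denominator = 304 + j208.
|T(j2)| = |5 + j2| / |304 + j208| = 5.3852 / 368.35 ≈ 0.01462.
In decibels: 20·log₁₀(0.01462) ≈ -36.7 dB.

|T(j2)|_dB ≈ -36.7 dB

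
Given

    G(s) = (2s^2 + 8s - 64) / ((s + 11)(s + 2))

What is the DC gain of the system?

Set s = 0: G(0) = (-64) / (22) = -32/11.

G(0) = -32/11 ≈ -2.909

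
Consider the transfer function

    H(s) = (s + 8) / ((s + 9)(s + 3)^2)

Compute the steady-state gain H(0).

H(0) = 8/81 ≈ 0.09877

At s = 0 each factor (s + a) contributes a and each (s^2 + bs + c) contributes c.
H(0) = 1·(8) / ((9) · (3) · (3)) = 8/81 = 8/81.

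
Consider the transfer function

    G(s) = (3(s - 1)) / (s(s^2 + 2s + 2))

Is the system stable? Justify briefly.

The poles can be read from the denominator factors: s = 0, -1 + j, -1 - j.
Since the simple pole(s) at s = 0 lie on the jω-axis with none in the right half-plane, the system is marginally stable.

marginally stable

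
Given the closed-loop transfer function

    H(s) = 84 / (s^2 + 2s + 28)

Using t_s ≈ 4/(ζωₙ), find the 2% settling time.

t_s ≈ 4 s

Comparing s^2 + 2s + 28 to s^2 + 2ζωₙs + ωₙ²: ωₙ = √28 ≈ 5.292 rad/s and ζ = 2/(2·√28) ≈ 0.1890.
ζωₙ = 2/2 = 1, so t_s ≈ 4/(ζωₙ) = 4/1 = 4 s.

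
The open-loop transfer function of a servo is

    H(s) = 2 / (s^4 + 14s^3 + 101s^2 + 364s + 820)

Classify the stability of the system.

stable

The denominator s^4 + 14s^3 + 101s^2 + 364s + 820 factors as (s^2 + 4s + 20)(s^2 + 10s + 41), giving poles at s = -2 ± 4j, -5 ± 4j.
Since all poles lie strictly in the left half-plane, the system is stable.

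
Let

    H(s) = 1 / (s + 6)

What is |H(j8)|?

Substitute s = j8: numerator = 1, denominator = 6 + j8.
|H(j8)| = |1| / |6 + j8| = 1 / 10 = 0.1000.

|H(j8)| = 0.1000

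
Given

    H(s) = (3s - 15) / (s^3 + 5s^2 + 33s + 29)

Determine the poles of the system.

The poles are the roots of the denominator s^3 + 5s^2 + 33s + 29 = 0.
Trying s = -1: the polynomial evaluates to 0, so (s + 1) is a factor.
Dividing out leaves s^2 + 4s + 29 = 0.
The quadratic formula then gives s = -2 ± 5j.

s = -2 ± 5j, -1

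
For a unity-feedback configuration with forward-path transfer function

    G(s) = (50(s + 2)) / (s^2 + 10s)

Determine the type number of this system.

The denominator has 1 factor of s at the origin (free integrator), so this is a Type 1 system.

Type 1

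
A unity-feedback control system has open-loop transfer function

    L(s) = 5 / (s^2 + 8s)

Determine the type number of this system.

Factor s from the denominator: s^2 + 8s = s·(s + 8).
There is 1 pole at the origin, so the system is Type 1.

Type 1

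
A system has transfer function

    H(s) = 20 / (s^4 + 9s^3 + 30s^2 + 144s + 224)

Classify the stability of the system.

marginally stable

The denominator s^4 + 9s^3 + 30s^2 + 144s + 224 factors as (s^2 + 16)(s + 7)(s + 2), giving poles at s = ±4j, -7, -2.
Since the simple pole(s) at s = ±4j lie on the jω-axis with none in the right half-plane, the system is marginally stable.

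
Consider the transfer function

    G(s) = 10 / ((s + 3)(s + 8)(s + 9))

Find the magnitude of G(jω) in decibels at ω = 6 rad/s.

Substitute s = j6: numerator = 10, denominator = -504 + j522.
|G(j6)| = |10| / |-504 + j522| = 10 / 725.60 ≈ 0.01378.
In decibels: 20·log₁₀(0.01378) ≈ -37.2 dB.

|G(j6)|_dB ≈ -37.2 dB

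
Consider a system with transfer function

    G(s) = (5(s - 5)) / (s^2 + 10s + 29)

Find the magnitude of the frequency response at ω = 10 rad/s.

Substitute s = j10: numerator = -25 + j50, denominator = -71 + j100.
|G(j10)| = |-25 + j50| / |-71 + j100| = 55.902 / 122.64 ≈ 0.4558.

|G(j10)| ≈ 0.4558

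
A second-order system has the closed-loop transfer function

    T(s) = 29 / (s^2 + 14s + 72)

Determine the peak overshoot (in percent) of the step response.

Comparing s^2 + 14s + 72 to s^2 + 2ζωₙs + ωₙ²: ωₙ = √72 ≈ 8.485 rad/s and ζ = 14/(2·√72) ≈ 0.8250.
%OS = 100·exp(−πζ/√(1−ζ²)) = 100·exp(−π·0.8250/√(1−0.8250²)) ≈ 1.02%.

%OS ≈ 1.02%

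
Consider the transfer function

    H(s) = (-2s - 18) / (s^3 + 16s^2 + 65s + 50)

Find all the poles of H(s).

The poles are the roots of the denominator s^3 + 16s^2 + 65s + 50 = 0.
Trying s = -1: the polynomial evaluates to 0, so (s + 1) is a factor.
Dividing out leaves s^2 + 15s + 50 = 0.
Factoring the quadratic: (s + 10)(s + 5) = 0.

s = -1, -10, -5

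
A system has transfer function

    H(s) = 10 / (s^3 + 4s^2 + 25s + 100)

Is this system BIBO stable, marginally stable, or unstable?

marginally stable

The denominator s^3 + 4s^2 + 25s + 100 factors as (s^2 + 25)(s + 4), giving poles at s = 5j, -5j, -4.
Since the simple pole(s) at s = ±5j lie on the jω-axis with none in the right half-plane, the system is marginally stable.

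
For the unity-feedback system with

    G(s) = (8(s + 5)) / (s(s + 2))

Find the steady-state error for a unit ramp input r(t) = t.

G(s) has one pole at the origin.
This is a Type 1 system. Kv = lim_{s→0} s·G(s) = 40/2 = 20.
e_ss = 1/Kv = 1/(20) = 1/20 ≈ 0.05000.

e_ss = 0.05000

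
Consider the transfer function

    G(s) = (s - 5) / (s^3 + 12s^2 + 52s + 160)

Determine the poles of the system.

The poles are the roots of the denominator s^3 + 12s^2 + 52s + 160 = 0.
Trying s = -8: the polynomial evaluates to 0, so (s + 8) is a factor.
Dividing out leaves s^2 + 4s + 20 = 0.
The quadratic formula then gives s = -2 ± 4j.

s = -2 + 4j, -2 - 4j, -8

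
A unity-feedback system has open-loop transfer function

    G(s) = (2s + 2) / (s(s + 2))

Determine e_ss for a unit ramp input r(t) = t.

G(s) has one pole at the origin.
This is a Type 1 system. Kv = lim_{s→0} s·G(s) = 2/2 = 1.
e_ss = 1/Kv = 1/(1) = 1.

e_ss = 1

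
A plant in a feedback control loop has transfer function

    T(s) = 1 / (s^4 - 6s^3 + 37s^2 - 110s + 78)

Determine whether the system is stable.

The denominator s^4 - 6s^3 + 37s^2 - 110s + 78 factors as (s - 3)(s^2 - 2s + 26)(s - 1), giving poles at s = 3, 1 ± 5j, 1.
Since the pole(s) at s = 3, 1 ± 5j, 1 lie in the right half-plane, the system is unstable.

unstable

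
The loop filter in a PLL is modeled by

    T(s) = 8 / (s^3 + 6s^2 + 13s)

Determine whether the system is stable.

marginally stable

The denominator s^3 + 6s^2 + 13s factors as s(s^2 + 6s + 13), giving poles at s = 0, -3 + 2j, -3 - 2j.
Since the simple pole(s) at s = 0 lie on the jω-axis with none in the right half-plane, the system is marginally stable.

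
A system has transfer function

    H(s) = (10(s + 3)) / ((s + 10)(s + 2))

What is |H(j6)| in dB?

Substitute s = j6: numerator = 30 + j60, denominator = -16 + j72.
|H(j6)| = |30 + j60| / |-16 + j72| = 67.082 / 73.756 ≈ 0.9095.
In decibels: 20·log₁₀(0.9095) ≈ -0.824 dB.

|H(j6)|_dB ≈ -0.824 dB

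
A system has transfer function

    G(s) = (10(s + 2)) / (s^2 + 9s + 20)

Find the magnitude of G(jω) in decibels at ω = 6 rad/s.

Substitute s = j6: numerator = 20 + j60, denominator = -16 + j54.
|G(j6)| = |20 + j60| / |-16 + j54| = 63.246 / 56.321 ≈ 1.123.
In decibels: 20·log₁₀(1.123) ≈ 1.01 dB.

|G(j6)|_dB ≈ 1.01 dB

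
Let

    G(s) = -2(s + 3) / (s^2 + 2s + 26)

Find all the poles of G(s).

s = -1 + 5j, -1 - 5j

The poles are the roots of the denominator s^2 + 2s + 26 = 0.
Using the quadratic formula: s = (-2 ± √(-100))/2 = -1 ± 5j.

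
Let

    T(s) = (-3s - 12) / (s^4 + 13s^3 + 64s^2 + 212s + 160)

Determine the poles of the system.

s = -2 ± 4j, -1, -8

The poles are the roots of the denominator s^4 + 13s^3 + 64s^2 + 212s + 160 = 0.
Trying s = -1: the polynomial evaluates to 0, so (s + 1) is a factor.
Dividing out leaves s^3 + 12s^2 + 52s + 160 = 0.
This factors further as (s^2 + 4s + 20)(s + 8) = 0.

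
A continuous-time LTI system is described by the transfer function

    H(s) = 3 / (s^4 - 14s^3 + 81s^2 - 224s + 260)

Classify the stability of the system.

unstable

The denominator s^4 - 14s^3 + 81s^2 - 224s + 260 factors as (s^2 - 6s + 13)(s^2 - 8s + 20), giving poles at s = 3 + 2j, 3 - 2j, 4 + 2j, 4 - 2j.
Since the pole(s) at s = 3 ± 2j, 4 ± 2j lie in the right half-plane, the system is unstable.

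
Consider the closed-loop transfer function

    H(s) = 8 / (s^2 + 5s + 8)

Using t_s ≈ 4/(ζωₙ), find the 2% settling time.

t_s ≈ 1.600 s

Comparing s^2 + 5s + 8 to s^2 + 2ζωₙs + ωₙ²: ωₙ = √8 ≈ 2.828 rad/s and ζ = 5/(2·√8) ≈ 0.8839.
ζωₙ = 5/2 = 2.5, so t_s ≈ 4/(ζωₙ) = 4/2.5 = 1.600 s.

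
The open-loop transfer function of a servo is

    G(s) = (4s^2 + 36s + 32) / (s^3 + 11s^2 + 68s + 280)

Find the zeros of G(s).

s = -8, -1

Set the numerator to zero: 4s^2 + 36s + 32 = 0, i.e. 4·(s^2 + 9s + 8) = 0.
Factoring: (s + 8)(s + 1) = 0.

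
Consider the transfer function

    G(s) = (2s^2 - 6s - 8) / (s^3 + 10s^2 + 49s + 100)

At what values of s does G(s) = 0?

Set the numerator to zero: 2s^2 - 6s - 8 = 0, i.e. 2·(s^2 - 3s - 4) = 0.
Factoring: (s + 1)(s - 4) = 0.

s = -1, 4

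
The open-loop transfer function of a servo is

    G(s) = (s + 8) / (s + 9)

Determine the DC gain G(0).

Set s = 0: G(0) = (8) / (9) = 8/9.

G(0) = 8/9 ≈ 0.8889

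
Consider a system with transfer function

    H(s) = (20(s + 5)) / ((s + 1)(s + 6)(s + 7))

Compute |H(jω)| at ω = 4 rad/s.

Substitute s = j4: numerator = 100 + j80, denominator = -182 + j156.
|H(j4)| = |100 + j80| / |-182 + j156| = 128.06 / 239.71 ≈ 0.5342.

|H(j4)| ≈ 0.5342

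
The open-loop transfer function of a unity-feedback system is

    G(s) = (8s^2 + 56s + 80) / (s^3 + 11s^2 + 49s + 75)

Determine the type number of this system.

The denominator has no factor of s at the origin — no free integrator — so this is a Type 0 system.

Type 0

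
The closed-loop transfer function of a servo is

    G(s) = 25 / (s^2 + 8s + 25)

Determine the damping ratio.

Compare the denominator to the standard form s^2 + 2ζωₙs + ωₙ².
ωₙ² = 25, so ωₙ = 5 rad/s.
2ζωₙ = 8, so ζ = 8/(2·5) = 0.8.

ζ = 0.8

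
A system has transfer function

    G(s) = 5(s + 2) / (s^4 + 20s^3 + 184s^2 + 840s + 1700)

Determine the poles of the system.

s = -5 ± 3j, -5 ± 5j

The poles are the roots of the denominator s^4 + 20s^3 + 184s^2 + 840s + 1700 = 0.
No real roots exist; factor into two real quadratics: (s^2 + 10s + 34)(s^2 + 10s + 50) = 0.
Each quadratic gives a conjugate pair via the quadratic formula.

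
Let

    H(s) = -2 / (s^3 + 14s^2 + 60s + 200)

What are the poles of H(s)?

s = -2 ± 4j, -10

The poles are the roots of the denominator s^3 + 14s^2 + 60s + 200 = 0.
Trying s = -10: the polynomial evaluates to 0, so (s + 10) is a factor.
Dividing out leaves s^2 + 4s + 20 = 0.
The quadratic formula then gives s = -2 ± 4j.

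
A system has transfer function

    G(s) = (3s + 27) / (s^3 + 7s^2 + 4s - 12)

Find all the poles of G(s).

The poles are the roots of the denominator s^3 + 7s^2 + 4s - 12 = 0.
Trying s = -2: the polynomial evaluates to 0, so (s + 2) is a factor.
Dividing out leaves s^2 + 5s - 6 = 0.
Factoring the quadratic: (s - 1)(s + 6) = 0.

s = -2, 1, -6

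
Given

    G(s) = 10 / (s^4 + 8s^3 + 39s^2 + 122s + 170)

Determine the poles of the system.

The poles are the roots of the denominator s^4 + 8s^3 + 39s^2 + 122s + 170 = 0.
No real roots exist; factor into two real quadratics: (s^2 + 6s + 10)(s^2 + 2s + 17) = 0.
Each quadratic gives a conjugate pair via the quadratic formula.

s = -3 + j, -3 - j, -1 + 4j, -1 - 4j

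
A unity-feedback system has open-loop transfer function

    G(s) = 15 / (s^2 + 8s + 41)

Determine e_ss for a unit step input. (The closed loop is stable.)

e_ss = 0.7321

G(s) has no poles at the origin.
This is a Type 0 system. Kp = lim_{s→0} G(s) = 15/41.
e_ss = 1/(1 + Kp) = 1/(1 + 15/41) = 41/56 ≈ 0.7321.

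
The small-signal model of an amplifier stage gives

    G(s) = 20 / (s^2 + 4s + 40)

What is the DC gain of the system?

Set s = 0: G(0) = (20) / (40) = 1/2.

G(0) = 1/2 ≈ 0.5000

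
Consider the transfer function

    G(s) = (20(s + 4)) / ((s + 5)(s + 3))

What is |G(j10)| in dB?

|G(j10)|_dB ≈ 5.32 dB

Substitute s = j10: numerator = 80 + j200, denominator = -85 + j80.
|G(j10)| = |80 + j200| / |-85 + j80| = 215.41 / 116.73 ≈ 1.845.
In decibels: 20·log₁₀(1.845) ≈ 5.32 dB.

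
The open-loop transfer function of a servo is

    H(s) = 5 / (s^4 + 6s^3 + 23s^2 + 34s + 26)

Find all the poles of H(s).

The poles are the roots of the denominator s^4 + 6s^3 + 23s^2 + 34s + 26 = 0.
No real roots exist; factor into two real quadratics: (s^2 + 4s + 13)(s^2 + 2s + 2) = 0.
Each quadratic gives a conjugate pair via the quadratic formula.

s = -2 ± 3j, -1 ± j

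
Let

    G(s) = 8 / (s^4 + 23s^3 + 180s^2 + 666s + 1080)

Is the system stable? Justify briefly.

The denominator s^4 + 23s^3 + 180s^2 + 666s + 1080 factors as (s + 12)(s^2 + 6s + 18)(s + 5), giving poles at s = -12, -3 ± 3j, -5.
Since all poles lie strictly in the left half-plane, the system is stable.

stable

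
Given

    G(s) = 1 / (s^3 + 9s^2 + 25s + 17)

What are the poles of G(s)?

s = -4 ± j, -1

The poles are the roots of the denominator s^3 + 9s^2 + 25s + 17 = 0.
Trying s = -1: the polynomial evaluates to 0, so (s + 1) is a factor.
Dividing out leaves s^2 + 8s + 17 = 0.
The quadratic formula then gives s = -4 ± 1j.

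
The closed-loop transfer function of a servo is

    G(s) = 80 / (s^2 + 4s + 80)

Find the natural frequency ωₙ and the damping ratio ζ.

Compare the denominator to the standard form s^2 + 2ζωₙs + ωₙ².
ωₙ² = 80, so ωₙ = √80 ≈ 8.944 rad/s.
2ζωₙ = 4, so ζ = 4/(2·√80) ≈ 0.2236.
With ζ = 0.2236 the response is underdamped.

ωₙ ≈ 8.944 rad/s, ζ ≈ 0.2236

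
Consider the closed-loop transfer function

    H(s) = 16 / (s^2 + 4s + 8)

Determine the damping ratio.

Compare the denominator to the standard form s^2 + 2ζωₙs + ωₙ².
ωₙ² = 8, so ωₙ = √8 ≈ 2.828 rad/s.
2ζωₙ = 4, so ζ = 4/(2·√8) ≈ 0.7071.
With ζ = 0.7071 the response is underdamped.

ζ ≈ 0.7071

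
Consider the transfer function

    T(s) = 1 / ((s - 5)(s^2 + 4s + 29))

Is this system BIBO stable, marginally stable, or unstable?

unstable

The poles can be read from the denominator factors: s = 5, -2 ± 5j.
Since the pole(s) at s = 5 lie in the right half-plane, the system is unstable.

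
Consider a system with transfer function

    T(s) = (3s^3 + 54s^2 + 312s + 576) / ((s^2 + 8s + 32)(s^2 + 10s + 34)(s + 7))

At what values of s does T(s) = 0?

s = -6, -8, -4

Set the numerator to zero: 3s^3 + 54s^2 + 312s + 576 = 0, i.e. 3·(s^3 + 18s^2 + 104s + 192) = 0.
Factoring: (s + 6)(s + 8)(s + 4) = 0.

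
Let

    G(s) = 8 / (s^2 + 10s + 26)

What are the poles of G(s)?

s = -5 + j, -5 - j

The poles are the roots of the denominator s^2 + 10s + 26 = 0.
Using the quadratic formula: s = (-10 ± √(-4))/2 = -5 ± 1j.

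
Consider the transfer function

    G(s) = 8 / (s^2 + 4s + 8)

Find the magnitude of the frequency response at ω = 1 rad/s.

Substitute s = j1: numerator = 8, denominator = 7 + j4.
|G(j1)| = |8| / |7 + j4| = 8 / 8.0623 ≈ 0.9923.

|G(j1)| ≈ 0.9923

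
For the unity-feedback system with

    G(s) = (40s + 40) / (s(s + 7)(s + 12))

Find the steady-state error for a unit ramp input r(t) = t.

G(s) has one pole at the origin.
This is a Type 1 system. Kv = lim_{s→0} s·G(s) = 40/84 = 10/21.
e_ss = 1/Kv = 1/(10/21) = 21/10 ≈ 2.100.

e_ss = 2.100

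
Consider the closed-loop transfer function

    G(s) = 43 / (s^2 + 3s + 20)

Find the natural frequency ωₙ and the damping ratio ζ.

Compare the denominator to the standard form s^2 + 2ζωₙs + ωₙ².
ωₙ² = 20, so ωₙ = √20 ≈ 4.472 rad/s.
2ζωₙ = 3, so ζ = 3/(2·√20) ≈ 0.3354.

ωₙ ≈ 4.472 rad/s, ζ ≈ 0.3354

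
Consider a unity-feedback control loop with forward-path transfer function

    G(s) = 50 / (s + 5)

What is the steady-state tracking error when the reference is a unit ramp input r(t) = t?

G(s) has no poles at the origin.
This is a Type 0 system; Kv = lim_{s→0} s·G(s) = 0, so the steady-state error for a ramp input is infinite.

e_ss = ∞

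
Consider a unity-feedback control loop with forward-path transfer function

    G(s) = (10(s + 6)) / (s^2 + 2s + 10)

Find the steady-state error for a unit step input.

G(s) has no poles at the origin.
This is a Type 0 system. Kp = lim_{s→0} G(s) = 60/10 = 6.
e_ss = 1/(1 + Kp) = 1/(1 + 6) = 1/7 ≈ 0.1429.

e_ss = 0.1429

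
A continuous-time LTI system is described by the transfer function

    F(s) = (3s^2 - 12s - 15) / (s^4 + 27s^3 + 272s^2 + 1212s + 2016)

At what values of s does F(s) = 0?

s = 5, -1

Set the numerator to zero: 3s^2 - 12s - 15 = 0, i.e. 3·(s^2 - 4s - 5) = 0.
Factoring: (s - 5)(s + 1) = 0.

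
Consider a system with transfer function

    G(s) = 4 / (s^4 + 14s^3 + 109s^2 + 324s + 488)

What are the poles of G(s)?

s = -5 ± 6j, -2 ± 2j

The poles are the roots of the denominator s^4 + 14s^3 + 109s^2 + 324s + 488 = 0.
No real roots exist; factor into two real quadratics: (s^2 + 10s + 61)(s^2 + 4s + 8) = 0.
Each quadratic gives a conjugate pair via the quadratic formula.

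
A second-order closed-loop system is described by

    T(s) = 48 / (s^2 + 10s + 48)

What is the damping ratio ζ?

ζ ≈ 0.7217

Compare the denominator to the standard form s^2 + 2ζωₙs + ωₙ².
ωₙ² = 48, so ωₙ = √48 ≈ 6.928 rad/s.
2ζωₙ = 10, so ζ = 10/(2·√48) ≈ 0.7217.
With ζ = 0.7217 the response is underdamped.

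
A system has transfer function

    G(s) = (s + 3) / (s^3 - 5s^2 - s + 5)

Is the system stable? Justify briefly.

unstable

The denominator s^3 - 5s^2 - s + 5 factors as (s + 1)(s - 1)(s - 5), giving poles at s = -1, 1, 5.
Since the pole(s) at s = 1, 5 lie in the right half-plane, the system is unstable.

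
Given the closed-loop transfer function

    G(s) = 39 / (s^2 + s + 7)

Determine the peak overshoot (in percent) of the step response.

Comparing s^2 + s + 7 to s^2 + 2ζωₙs + ωₙ²: ωₙ = √7 ≈ 2.646 rad/s and ζ = 1/(2·√7) ≈ 0.1890.
%OS = 100·exp(−πζ/√(1−ζ²)) = 100·exp(−π·0.1890/√(1−0.1890²)) ≈ 54.6%.

%OS ≈ 54.6%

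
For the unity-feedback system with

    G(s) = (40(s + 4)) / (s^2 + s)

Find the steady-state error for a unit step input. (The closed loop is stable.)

G(s) has one pole at the origin.
This is a Type 1 system; for a step input the steady-state error is zero.

e_ss = 0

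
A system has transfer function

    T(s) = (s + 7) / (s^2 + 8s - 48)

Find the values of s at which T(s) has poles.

The poles are the roots of the denominator s^2 + 8s - 48 = 0.
Factoring: (s + 12)(s - 4) = 0, so s = -12 and s = 4.

s = -12, 4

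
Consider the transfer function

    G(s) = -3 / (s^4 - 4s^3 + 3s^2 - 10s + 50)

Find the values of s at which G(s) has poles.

s = 3 ± j, -1 ± 2j

The poles are the roots of the denominator s^4 - 4s^3 + 3s^2 - 10s + 50 = 0.
No real roots exist; factor into two real quadratics: (s^2 - 6s + 10)(s^2 + 2s + 5) = 0.
Each quadratic gives a conjugate pair via the quadratic formula.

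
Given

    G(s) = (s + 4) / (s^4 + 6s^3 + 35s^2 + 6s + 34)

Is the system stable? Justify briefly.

marginally stable

The denominator s^4 + 6s^3 + 35s^2 + 6s + 34 factors as (s^2 + 1)(s^2 + 6s + 34), giving poles at s = ±j, -3 ± 5j.
Since the simple pole(s) at s = ±j lie on the jω-axis with none in the right half-plane, the system is marginally stable.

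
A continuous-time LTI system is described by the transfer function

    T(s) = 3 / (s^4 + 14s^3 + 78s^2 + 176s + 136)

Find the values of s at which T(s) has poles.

s = -5 + 3j, -5 - 3j, -2, -2

The poles are the roots of the denominator s^4 + 14s^3 + 78s^2 + 176s + 136 = 0.
Trying s = -2: the polynomial evaluates to 0, so (s + 2) is a factor.
Dividing out leaves s^3 + 12s^2 + 54s + 68 = 0.
This factors further as (s^2 + 10s + 34)(s + 2) = 0.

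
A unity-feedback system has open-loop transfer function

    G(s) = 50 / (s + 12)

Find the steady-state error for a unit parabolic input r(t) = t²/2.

e_ss = ∞

G(s) has no poles at the origin.
This is a Type 0 system; Ka = lim_{s→0} s^2·G(s) = 0, so the steady-state error for a parabola input is infinite.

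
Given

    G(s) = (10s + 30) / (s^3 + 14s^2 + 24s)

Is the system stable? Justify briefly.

The denominator s^3 + 14s^2 + 24s factors as s(s + 12)(s + 2), giving poles at s = 0, -12, -2.
Since the simple pole(s) at s = 0 lie on the jω-axis with none in the right half-plane, the system is marginally stable.

marginally stable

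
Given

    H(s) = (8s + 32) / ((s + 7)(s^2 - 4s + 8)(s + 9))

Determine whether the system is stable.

unstable

The poles can be read from the denominator factors: s = -7, 2 ± 2j, -9.
Since the pole(s) at s = 2 + 2j, 2 - 2j lie in the right half-plane, the system is unstable.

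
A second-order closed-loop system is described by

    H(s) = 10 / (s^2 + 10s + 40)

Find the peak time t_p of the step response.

Comparing s^2 + 10s + 40 to s^2 + 2ζωₙs + ωₙ²: ωₙ = √40 ≈ 6.325 rad/s and ζ = 10/(2·√40) ≈ 0.7906.
ζωₙ = 10/2 = 5, so ω_d = ωₙ√(1−ζ²) = √(ωₙ² − (ζωₙ)²) = √(40 − 5²) = √15 ≈ 3.873 rad/s.
t_p = π/ω_d = π/3.873 ≈ 0.8112 s.

t_p ≈ 0.8112 s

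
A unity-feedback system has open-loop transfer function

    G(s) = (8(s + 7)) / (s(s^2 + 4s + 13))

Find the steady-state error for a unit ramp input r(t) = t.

G(s) has one pole at the origin.
This is a Type 1 system. Kv = lim_{s→0} s·G(s) = 56/13.
e_ss = 1/Kv = 1/(56/13) = 13/56 ≈ 0.2321.

e_ss = 0.2321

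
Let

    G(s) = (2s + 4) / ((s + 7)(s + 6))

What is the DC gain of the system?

Set s = 0: G(0) = (4) / (42) = 2/21.

G(0) = 2/21 ≈ 0.09524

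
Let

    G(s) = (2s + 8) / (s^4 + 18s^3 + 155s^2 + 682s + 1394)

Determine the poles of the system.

s = -5 + 3j, -5 - 3j, -4 + 5j, -4 - 5j

The poles are the roots of the denominator s^4 + 18s^3 + 155s^2 + 682s + 1394 = 0.
No real roots exist; factor into two real quadratics: (s^2 + 10s + 34)(s^2 + 8s + 41) = 0.
Each quadratic gives a conjugate pair via the quadratic formula.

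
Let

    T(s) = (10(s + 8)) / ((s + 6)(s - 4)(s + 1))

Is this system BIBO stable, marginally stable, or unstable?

The poles can be read from the denominator factors: s = -6, 4, -1.
Since the pole(s) at s = 4 lie in the right half-plane, the system is unstable.

unstable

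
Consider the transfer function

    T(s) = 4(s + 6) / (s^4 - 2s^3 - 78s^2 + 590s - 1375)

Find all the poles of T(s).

s = 4 + 3j, 4 - 3j, 5, -11

The poles are the roots of the denominator s^4 - 2s^3 - 78s^2 + 590s - 1375 = 0.
Trying s = 5: the polynomial evaluates to 0, so (s - 5) is a factor.
Dividing out leaves s^3 + 3s^2 - 63s + 275 = 0.
This factors further as (s^2 - 8s + 25)(s + 11) = 0.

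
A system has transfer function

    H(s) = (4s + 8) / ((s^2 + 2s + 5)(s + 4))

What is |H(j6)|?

Substitute s = j6: numerator = 8 + j24, denominator = -196 - j138.
|H(j6)| = |8 + j24| / |-196 - j138| = 25.298 / 239.71 ≈ 0.1055.

|H(j6)| ≈ 0.1055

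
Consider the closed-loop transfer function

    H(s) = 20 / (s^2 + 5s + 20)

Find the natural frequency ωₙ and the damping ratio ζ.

ωₙ ≈ 4.472 rad/s, ζ ≈ 0.5590

Compare the denominator to the standard form s^2 + 2ζωₙs + ωₙ².
ωₙ² = 20, so ωₙ = √20 ≈ 4.472 rad/s.
2ζωₙ = 5, so ζ = 5/(2·√20) ≈ 0.5590.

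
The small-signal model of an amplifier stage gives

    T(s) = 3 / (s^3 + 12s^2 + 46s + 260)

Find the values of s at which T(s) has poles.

s = -1 ± 5j, -10

The poles are the roots of the denominator s^3 + 12s^2 + 46s + 260 = 0.
Trying s = -10: the polynomial evaluates to 0, so (s + 10) is a factor.
Dividing out leaves s^2 + 2s + 26 = 0.
The quadratic formula then gives s = -1 ± 5j.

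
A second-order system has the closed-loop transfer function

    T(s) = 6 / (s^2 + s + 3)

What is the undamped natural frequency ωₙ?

ωₙ ≈ 1.732 rad/s

Compare the denominator to the standard form s^2 + 2ζωₙs + ωₙ².
ωₙ² = 3, so ωₙ = √3 ≈ 1.732 rad/s.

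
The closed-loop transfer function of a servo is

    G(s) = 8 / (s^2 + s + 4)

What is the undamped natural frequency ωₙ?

Compare the denominator to the standard form s^2 + 2ζωₙs + ωₙ².
ωₙ² = 4, so ωₙ = 2 rad/s.

ωₙ = 2 rad/s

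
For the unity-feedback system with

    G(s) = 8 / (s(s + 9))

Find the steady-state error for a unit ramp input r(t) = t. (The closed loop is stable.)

e_ss = 1.125

G(s) has one pole at the origin.
This is a Type 1 system. Kv = lim_{s→0} s·G(s) = 8/9.
e_ss = 1/Kv = 1/(8/9) = 9/8 ≈ 1.125.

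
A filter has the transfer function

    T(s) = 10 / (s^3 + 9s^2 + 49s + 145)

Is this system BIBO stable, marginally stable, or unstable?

The denominator s^3 + 9s^2 + 49s + 145 factors as (s^2 + 4s + 29)(s + 5), giving poles at s = -2 + 5j, -2 - 5j, -5.
Since all poles lie strictly in the left half-plane, the system is stable.

stable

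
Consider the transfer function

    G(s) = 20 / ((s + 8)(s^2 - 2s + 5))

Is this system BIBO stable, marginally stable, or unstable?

The poles can be read from the denominator factors: s = -8, 1 ± 2j.
Since the pole(s) at s = 1 ± 2j lie in the right half-plane, the system is unstable.

unstable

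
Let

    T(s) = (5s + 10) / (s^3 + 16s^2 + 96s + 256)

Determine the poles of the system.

The poles are the roots of the denominator s^3 + 16s^2 + 96s + 256 = 0.
Trying s = -8: the polynomial evaluates to 0, so (s + 8) is a factor.
Dividing out leaves s^2 + 8s + 32 = 0.
The quadratic formula then gives s = -4 ± 4j.

s = -4 + 4j, -4 - 4j, -8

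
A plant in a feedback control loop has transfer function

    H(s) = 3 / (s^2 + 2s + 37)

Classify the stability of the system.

The denominator s^2 + 2s + 37 factors as (s^2 + 2s + 37), giving poles at s = -1 ± 6j.
Since all poles lie strictly in the left half-plane, the system is stable.

stable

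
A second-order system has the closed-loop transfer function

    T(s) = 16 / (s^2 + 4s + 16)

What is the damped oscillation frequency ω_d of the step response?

Comparing s^2 + 4s + 16 to s^2 + 2ζωₙs + ωₙ²: ωₙ = 4 rad/s and ζ = 4/(2·4) = 0.5.
ζωₙ = 4/2 = 2, so ω_d = ωₙ√(1−ζ²) = √(ωₙ² − (ζωₙ)²) = √(16 − 2²) = √12 ≈ 3.464 rad/s.

ω_d ≈ 3.464 rad/s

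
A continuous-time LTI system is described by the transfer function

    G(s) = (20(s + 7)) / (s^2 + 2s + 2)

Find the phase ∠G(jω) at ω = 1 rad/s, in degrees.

∠G(j1) ≈ -55.30°

At s = j1: numerator = 140 + j20, denominator = 1 + j2.
∠G = ∠num − ∠den = 8.1301° − (63.435°) = -55.30°.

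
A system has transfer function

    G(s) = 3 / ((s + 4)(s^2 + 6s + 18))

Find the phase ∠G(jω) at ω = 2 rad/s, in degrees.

∠G(j2) ≈ -67.17°

At s = j2: numerator = 3, denominator = 32 + j76.
∠G = ∠num − ∠den = 0° − (67.166°) = -67.17°.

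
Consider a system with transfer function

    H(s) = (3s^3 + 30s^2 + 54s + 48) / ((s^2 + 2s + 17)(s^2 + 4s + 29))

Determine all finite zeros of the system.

Set the numerator to zero: 3s^3 + 30s^2 + 54s + 48 = 0, i.e. 3·(s^3 + 10s^2 + 18s + 16) = 0.
Factoring: (s + 8)(s^2 + 2s + 2) = 0.

s = -8, -1 + j, -1 - j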